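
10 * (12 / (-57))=-40 / 19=-2.11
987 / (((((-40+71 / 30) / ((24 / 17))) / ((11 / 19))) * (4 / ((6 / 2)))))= -5862780 / 364667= -16.08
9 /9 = 1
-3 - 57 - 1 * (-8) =-52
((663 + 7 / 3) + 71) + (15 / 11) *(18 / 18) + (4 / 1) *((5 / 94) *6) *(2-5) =1138228 / 1551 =733.87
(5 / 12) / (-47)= -5 / 564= -0.01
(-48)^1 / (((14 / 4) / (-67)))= 918.86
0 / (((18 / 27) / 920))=0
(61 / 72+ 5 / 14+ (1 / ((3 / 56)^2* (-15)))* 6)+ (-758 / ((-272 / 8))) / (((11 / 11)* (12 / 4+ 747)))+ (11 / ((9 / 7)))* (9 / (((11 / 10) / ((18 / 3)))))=301868111 / 1071000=281.86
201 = 201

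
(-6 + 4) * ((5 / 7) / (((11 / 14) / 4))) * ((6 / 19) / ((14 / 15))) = -3600 / 1463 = -2.46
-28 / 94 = -14 / 47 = -0.30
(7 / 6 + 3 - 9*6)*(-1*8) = 1196 / 3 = 398.67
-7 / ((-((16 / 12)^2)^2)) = 567 / 256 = 2.21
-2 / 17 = -0.12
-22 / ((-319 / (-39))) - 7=-281 / 29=-9.69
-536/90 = -268/45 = -5.96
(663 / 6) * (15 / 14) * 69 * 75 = 17155125 / 28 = 612683.04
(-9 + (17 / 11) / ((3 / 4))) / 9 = -229 / 297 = -0.77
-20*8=-160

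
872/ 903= 0.97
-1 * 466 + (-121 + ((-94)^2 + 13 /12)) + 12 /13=1287157 /156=8251.01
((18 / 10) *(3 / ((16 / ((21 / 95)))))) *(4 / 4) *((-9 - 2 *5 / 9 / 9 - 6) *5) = -5.64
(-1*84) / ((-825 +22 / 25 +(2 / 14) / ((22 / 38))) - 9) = 53900 / 534427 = 0.10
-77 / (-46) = 77 / 46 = 1.67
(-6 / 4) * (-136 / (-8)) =-51 / 2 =-25.50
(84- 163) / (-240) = 79 / 240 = 0.33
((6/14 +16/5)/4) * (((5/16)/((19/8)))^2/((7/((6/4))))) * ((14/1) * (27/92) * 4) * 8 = 51435/116242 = 0.44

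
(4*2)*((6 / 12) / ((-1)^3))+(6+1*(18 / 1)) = 20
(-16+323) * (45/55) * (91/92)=251433/1012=248.45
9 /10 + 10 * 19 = 1909 /10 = 190.90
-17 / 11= -1.55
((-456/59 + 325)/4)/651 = 18719/153636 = 0.12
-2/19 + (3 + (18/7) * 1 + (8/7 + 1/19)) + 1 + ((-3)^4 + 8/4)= 12058/133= 90.66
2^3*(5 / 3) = 13.33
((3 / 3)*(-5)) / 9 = -5 / 9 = -0.56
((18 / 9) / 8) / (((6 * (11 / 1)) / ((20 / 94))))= 5 / 6204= 0.00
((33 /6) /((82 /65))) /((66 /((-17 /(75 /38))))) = -0.57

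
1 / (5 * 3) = 1 / 15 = 0.07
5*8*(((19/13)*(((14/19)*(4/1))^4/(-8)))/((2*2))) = -12293120/89167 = -137.87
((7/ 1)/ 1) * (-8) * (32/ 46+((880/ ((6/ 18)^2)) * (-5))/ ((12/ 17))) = 72255904/ 23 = 3141561.04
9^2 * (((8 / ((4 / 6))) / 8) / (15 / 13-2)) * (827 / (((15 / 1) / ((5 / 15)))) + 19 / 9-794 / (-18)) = -9275.97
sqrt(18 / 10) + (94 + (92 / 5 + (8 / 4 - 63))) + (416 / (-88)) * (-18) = 3 * sqrt(5) / 5 + 7507 / 55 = 137.83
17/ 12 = 1.42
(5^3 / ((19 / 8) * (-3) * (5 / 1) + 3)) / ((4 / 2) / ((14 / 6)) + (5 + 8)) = -7000 / 25317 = -0.28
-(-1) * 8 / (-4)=-2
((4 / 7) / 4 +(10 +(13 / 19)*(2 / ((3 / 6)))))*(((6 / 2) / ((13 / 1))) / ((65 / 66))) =339174 / 112385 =3.02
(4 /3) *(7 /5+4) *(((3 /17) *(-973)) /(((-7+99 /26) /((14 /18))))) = 2125032 /7055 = 301.21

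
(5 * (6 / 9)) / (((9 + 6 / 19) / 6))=380 / 177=2.15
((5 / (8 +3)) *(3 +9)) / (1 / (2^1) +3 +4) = 0.73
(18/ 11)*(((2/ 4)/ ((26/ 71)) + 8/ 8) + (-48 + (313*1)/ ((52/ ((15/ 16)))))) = -299457/ 4576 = -65.44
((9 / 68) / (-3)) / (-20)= 0.00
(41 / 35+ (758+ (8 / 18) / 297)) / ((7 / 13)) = 923317499 / 654885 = 1409.89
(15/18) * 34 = 85/3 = 28.33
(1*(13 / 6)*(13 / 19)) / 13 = 13 / 114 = 0.11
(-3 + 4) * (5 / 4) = 5 / 4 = 1.25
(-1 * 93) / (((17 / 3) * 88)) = -279 / 1496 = -0.19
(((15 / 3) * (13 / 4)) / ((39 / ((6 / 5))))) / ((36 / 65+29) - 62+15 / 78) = -65 / 4193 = -0.02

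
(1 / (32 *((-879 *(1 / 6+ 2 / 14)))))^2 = 49 / 3714171136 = 0.00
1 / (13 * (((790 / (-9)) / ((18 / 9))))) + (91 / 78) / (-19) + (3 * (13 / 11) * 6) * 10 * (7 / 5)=1917330959 / 6439290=297.76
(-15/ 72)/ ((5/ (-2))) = 1/ 12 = 0.08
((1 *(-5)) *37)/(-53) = 185/53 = 3.49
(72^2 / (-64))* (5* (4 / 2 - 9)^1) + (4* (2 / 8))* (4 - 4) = 2835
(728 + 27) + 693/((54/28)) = 3343/3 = 1114.33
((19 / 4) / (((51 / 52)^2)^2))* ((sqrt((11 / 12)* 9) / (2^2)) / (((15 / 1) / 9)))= 4341272* sqrt(33) / 11275335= 2.21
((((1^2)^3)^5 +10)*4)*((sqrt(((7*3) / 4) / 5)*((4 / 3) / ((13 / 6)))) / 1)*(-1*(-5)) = 176*sqrt(105) / 13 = 138.73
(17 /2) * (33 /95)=561 /190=2.95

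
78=78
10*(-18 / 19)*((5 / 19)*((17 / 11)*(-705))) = 10786500 / 3971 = 2716.32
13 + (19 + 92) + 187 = 311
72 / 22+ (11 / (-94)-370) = -379317 / 1034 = -366.84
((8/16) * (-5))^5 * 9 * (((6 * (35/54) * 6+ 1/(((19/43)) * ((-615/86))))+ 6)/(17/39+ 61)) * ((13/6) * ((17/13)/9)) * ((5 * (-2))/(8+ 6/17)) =1990399896875/12721954944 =156.45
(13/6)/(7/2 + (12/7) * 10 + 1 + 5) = 91/1119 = 0.08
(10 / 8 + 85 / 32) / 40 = 25 / 256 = 0.10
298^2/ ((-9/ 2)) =-19734.22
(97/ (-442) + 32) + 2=14931/ 442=33.78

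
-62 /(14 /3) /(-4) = 93 /28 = 3.32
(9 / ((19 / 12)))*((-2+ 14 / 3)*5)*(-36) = -51840 / 19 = -2728.42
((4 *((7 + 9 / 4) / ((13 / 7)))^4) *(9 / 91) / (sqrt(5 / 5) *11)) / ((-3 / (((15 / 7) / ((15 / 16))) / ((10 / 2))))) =-275501667 / 81684460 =-3.37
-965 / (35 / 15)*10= -28950 / 7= -4135.71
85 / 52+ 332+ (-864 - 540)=-55659 / 52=-1070.37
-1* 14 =-14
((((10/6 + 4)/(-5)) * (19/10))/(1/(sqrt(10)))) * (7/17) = -133 * sqrt(10)/150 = -2.80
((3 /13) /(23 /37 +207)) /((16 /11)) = 1221 /1597856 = 0.00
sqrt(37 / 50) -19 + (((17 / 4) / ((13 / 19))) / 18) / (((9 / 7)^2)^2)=-18.01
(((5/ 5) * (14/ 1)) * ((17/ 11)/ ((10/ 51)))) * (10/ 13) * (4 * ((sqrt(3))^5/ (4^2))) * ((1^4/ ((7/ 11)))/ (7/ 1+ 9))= 7803 * sqrt(3)/ 416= 32.49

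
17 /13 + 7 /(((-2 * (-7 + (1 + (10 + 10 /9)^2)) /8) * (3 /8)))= 0.67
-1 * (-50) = 50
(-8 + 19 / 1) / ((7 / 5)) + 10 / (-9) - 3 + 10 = 866 / 63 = 13.75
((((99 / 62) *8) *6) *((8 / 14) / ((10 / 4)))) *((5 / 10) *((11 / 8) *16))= 192.71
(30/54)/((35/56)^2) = 1.42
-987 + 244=-743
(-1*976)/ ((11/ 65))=-63440/ 11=-5767.27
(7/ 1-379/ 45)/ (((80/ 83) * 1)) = -332/ 225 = -1.48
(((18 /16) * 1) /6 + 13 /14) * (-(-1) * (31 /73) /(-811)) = -3875 /6630736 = -0.00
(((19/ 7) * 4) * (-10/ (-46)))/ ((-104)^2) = 95/ 435344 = 0.00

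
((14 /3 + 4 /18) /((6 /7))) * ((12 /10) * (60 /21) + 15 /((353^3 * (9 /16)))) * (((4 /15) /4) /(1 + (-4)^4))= 0.01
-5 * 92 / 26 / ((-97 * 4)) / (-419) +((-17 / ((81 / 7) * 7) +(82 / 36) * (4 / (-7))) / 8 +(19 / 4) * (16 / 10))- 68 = -726049522463 / 11983182120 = -60.59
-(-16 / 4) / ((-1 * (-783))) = 4 / 783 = 0.01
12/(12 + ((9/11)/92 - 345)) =-4048/112329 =-0.04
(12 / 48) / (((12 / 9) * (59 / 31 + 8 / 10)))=465 / 6704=0.07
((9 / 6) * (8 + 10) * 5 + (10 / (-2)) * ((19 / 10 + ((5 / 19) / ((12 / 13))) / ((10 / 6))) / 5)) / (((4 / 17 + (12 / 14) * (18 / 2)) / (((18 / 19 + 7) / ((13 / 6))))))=2723004291 / 44395780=61.33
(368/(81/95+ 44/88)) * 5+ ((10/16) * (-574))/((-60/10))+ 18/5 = 43906999/30840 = 1423.70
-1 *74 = -74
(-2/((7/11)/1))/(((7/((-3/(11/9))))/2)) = 108/49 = 2.20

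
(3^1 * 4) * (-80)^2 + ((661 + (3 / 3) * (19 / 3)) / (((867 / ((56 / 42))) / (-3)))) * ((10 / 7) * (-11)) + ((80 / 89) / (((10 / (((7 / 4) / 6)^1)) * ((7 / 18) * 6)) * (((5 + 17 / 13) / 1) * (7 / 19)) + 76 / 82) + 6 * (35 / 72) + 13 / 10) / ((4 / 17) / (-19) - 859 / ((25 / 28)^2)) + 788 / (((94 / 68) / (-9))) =71368413489382587628049077 / 995125616542484562672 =71717.99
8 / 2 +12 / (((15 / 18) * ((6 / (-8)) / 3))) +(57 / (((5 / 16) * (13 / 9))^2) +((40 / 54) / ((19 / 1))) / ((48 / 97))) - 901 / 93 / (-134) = 12225093910379 / 54020900700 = 226.30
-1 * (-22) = 22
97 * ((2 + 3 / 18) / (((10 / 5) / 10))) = 6305 / 6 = 1050.83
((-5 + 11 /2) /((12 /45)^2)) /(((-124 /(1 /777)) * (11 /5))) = -375 /11304832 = -0.00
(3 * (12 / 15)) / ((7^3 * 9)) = 4 / 5145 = 0.00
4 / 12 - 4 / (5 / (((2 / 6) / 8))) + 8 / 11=113 / 110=1.03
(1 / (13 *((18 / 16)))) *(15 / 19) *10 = 400 / 741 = 0.54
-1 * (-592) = 592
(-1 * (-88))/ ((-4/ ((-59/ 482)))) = 649/ 241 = 2.69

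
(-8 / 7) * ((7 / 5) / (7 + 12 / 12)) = -1 / 5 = -0.20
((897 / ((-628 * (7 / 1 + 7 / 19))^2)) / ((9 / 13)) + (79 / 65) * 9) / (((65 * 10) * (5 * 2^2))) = 3297604843931 / 3919072684800000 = 0.00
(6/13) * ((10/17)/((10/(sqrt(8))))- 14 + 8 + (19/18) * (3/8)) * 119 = -32011/104 + 84 * sqrt(2)/13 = -298.66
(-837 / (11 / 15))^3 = -1979019853875 / 1331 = -1486866907.49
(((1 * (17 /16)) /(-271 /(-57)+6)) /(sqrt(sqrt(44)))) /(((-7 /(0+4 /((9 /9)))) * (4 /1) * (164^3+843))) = -0.00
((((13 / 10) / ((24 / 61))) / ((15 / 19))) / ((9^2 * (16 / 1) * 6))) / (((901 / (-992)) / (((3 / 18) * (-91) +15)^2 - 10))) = 167680643 / 28375012800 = 0.01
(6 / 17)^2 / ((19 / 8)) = 288 / 5491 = 0.05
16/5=3.20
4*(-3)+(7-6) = -11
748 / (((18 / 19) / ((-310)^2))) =682886600 / 9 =75876288.89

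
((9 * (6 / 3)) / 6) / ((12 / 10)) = 5 / 2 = 2.50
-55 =-55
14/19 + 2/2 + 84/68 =2.97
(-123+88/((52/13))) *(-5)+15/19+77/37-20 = 342973/703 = 487.87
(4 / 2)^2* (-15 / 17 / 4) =-15 / 17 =-0.88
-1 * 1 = -1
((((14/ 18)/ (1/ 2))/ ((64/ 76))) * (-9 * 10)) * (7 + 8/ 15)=-15029/ 12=-1252.42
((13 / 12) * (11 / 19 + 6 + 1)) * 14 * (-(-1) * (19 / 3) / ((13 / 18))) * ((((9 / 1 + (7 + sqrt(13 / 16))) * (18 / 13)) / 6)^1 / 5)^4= 335491632 * sqrt(13) / 17850625 + 87245342919 / 285610000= 373.23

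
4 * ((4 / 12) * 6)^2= 16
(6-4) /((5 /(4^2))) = 32 /5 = 6.40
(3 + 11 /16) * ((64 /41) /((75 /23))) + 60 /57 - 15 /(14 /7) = -4.68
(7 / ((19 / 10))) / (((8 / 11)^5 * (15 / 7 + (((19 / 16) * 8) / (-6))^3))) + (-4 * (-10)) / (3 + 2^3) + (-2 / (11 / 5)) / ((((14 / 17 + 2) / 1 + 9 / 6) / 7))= -192366220315 / 24823341312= -7.75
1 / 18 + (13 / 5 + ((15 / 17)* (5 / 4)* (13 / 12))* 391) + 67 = 386527 / 720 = 536.84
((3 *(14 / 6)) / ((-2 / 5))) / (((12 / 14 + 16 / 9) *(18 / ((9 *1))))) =-2205 / 664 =-3.32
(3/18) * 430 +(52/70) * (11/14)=53104/735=72.25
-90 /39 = -30 /13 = -2.31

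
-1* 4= -4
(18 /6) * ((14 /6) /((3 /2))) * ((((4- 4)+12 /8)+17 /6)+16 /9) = 770 /27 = 28.52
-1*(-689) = 689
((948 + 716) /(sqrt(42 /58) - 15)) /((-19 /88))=18304 * sqrt(609) /15447 + 2654080 /5149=544.70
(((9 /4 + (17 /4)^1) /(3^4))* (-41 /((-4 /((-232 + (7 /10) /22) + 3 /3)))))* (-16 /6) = 27083329 /53460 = 506.61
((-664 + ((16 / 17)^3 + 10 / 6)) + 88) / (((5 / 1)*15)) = -8452811 / 1105425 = -7.65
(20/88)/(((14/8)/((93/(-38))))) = -465/1463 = -0.32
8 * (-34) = -272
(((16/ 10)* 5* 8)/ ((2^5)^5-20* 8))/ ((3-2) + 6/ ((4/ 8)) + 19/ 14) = 0.00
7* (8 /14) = 4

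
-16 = -16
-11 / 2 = -5.50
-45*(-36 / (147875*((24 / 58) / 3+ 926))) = 4698 / 397162675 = 0.00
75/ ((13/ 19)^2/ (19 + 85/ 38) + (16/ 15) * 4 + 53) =1916625/ 1464013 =1.31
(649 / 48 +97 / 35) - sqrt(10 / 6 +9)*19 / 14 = 27371 / 1680 - 38*sqrt(6) / 21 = 11.86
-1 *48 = -48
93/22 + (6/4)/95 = 4.24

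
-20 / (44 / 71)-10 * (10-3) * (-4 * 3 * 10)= 92045 / 11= 8367.73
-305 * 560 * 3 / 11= -512400 / 11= -46581.82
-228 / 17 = -13.41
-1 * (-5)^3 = 125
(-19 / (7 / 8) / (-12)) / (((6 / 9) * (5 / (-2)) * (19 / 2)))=-0.11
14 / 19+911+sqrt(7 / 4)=sqrt(7) / 2+17323 / 19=913.06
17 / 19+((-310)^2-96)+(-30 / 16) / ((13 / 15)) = 96002.73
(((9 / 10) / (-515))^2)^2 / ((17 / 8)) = 6561 / 1494816388281250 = 0.00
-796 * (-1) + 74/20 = 7997/10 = 799.70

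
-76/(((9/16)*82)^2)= -4864/136161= -0.04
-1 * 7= -7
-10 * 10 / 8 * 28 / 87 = -350 / 87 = -4.02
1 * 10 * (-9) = -90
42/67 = 0.63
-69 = -69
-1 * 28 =-28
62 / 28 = 31 / 14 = 2.21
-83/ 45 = -1.84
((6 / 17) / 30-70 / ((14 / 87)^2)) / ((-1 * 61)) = 3216811 / 72590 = 44.31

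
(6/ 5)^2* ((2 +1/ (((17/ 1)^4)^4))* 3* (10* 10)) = 42043269780576174368016/ 48661191875666868481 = 864.00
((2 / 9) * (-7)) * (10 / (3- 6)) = 5.19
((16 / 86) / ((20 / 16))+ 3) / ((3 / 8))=5416 / 645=8.40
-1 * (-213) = 213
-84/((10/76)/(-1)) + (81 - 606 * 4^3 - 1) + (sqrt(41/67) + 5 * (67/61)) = -11608333/305 + sqrt(2747)/67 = -38059.33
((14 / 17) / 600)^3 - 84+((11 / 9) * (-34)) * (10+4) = -88316087999657 / 132651000000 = -665.78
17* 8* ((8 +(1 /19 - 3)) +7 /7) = 15640 /19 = 823.16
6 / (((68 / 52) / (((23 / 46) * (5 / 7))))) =195 / 119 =1.64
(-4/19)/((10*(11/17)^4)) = -167042/1390895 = -0.12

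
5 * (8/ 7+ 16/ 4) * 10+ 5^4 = 6175/ 7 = 882.14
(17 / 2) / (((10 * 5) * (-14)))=-17 / 1400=-0.01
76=76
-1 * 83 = -83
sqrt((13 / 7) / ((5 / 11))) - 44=-44+sqrt(5005) / 35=-41.98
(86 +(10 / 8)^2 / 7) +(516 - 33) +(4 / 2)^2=64201 / 112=573.22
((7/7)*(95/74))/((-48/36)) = -0.96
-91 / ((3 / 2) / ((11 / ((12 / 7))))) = -7007 / 18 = -389.28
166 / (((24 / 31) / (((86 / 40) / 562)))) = 110639 / 134880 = 0.82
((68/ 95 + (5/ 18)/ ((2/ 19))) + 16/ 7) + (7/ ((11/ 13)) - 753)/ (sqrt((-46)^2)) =-63895397/ 6056820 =-10.55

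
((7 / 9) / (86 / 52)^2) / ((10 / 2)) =4732 / 83205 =0.06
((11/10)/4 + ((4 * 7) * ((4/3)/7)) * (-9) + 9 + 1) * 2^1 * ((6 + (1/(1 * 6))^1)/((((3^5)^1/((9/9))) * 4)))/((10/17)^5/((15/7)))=-26424958627/1814400000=-14.56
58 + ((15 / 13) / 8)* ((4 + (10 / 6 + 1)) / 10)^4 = 20368 / 351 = 58.03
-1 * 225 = -225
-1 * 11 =-11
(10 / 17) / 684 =5 / 5814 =0.00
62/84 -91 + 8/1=-3455/42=-82.26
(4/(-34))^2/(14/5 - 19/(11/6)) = -55/30056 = -0.00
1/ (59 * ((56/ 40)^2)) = 0.01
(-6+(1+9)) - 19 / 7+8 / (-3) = -29 / 21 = -1.38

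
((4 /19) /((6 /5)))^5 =0.00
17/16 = 1.06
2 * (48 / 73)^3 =221184 / 389017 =0.57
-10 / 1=-10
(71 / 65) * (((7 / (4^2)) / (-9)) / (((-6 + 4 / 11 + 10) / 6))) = -5467 / 74880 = -0.07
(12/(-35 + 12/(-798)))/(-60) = 133/23285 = 0.01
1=1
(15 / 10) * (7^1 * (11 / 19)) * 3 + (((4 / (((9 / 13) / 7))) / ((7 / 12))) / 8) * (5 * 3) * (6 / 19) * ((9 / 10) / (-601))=415089 / 22838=18.18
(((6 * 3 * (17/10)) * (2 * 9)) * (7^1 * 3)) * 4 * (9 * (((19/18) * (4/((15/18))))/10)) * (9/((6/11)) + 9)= 672493752/125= 5379950.02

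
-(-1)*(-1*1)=-1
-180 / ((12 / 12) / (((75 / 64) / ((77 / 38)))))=-64125 / 616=-104.10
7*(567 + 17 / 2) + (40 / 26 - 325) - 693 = 78313 / 26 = 3012.04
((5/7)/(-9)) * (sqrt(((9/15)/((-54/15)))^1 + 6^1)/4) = -5 * sqrt(210)/1512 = -0.05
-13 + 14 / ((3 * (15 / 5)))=-11.44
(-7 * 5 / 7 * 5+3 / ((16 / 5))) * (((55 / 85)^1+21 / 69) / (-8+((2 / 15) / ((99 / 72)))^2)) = 974791125 / 340238816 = 2.87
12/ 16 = 3/ 4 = 0.75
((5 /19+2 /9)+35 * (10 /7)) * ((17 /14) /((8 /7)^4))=50339023 /1400832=35.94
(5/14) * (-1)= -5/14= -0.36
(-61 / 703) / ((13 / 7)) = -427 / 9139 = -0.05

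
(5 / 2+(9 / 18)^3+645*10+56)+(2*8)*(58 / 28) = 366339 / 56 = 6541.77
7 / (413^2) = 1 / 24367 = 0.00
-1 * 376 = -376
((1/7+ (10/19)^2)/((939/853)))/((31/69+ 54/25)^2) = 897679606875/16023877099951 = 0.06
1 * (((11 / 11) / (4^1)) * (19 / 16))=19 / 64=0.30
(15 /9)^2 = 25 /9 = 2.78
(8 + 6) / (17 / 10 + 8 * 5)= 140 / 417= 0.34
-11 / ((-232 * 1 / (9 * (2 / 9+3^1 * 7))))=2101 / 232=9.06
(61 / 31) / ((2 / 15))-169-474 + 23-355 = -960.24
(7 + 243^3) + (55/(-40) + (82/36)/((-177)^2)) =32366670021425/2255688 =14348912.63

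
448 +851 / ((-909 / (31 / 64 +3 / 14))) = 182173573 / 407232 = 447.35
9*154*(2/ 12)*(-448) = -103488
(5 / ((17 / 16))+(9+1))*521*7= 911750 / 17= 53632.35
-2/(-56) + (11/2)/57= 211/1596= 0.13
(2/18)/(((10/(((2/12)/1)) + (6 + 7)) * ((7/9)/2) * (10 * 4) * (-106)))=-1/1083320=-0.00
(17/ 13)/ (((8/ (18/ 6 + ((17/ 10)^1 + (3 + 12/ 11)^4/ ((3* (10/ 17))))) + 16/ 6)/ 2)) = 610087551/ 633470032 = 0.96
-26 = -26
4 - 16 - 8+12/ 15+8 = -56/ 5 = -11.20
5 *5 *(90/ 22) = 1125/ 11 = 102.27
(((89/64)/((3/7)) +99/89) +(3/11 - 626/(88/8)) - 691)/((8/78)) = -7246.97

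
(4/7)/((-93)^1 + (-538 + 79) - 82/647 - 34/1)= -647/663642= -0.00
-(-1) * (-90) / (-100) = 9 / 10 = 0.90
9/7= 1.29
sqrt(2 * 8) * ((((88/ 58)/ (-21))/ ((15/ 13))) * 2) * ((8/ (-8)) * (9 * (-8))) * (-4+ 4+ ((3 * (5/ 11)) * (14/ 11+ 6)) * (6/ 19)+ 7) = -77519104/ 212135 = -365.42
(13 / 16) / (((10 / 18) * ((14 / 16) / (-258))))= -15093 / 35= -431.23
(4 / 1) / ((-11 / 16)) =-64 / 11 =-5.82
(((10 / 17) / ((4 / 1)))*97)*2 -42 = -229 / 17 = -13.47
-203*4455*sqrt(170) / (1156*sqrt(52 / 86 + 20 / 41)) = -301455*sqrt(16034485) / 123692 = -9759.07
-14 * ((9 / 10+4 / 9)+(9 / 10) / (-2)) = -1127 / 90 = -12.52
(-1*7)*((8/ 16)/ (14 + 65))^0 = -7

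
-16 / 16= -1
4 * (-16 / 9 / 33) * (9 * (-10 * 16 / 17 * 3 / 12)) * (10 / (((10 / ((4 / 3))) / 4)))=40960 / 1683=24.34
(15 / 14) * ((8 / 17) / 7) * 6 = 360 / 833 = 0.43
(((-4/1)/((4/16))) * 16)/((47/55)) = -14080/47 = -299.57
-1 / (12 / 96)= -8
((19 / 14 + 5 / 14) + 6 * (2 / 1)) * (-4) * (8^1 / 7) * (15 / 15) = -3072 / 49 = -62.69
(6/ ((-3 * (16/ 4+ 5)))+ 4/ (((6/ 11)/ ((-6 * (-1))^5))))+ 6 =513268/ 9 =57029.78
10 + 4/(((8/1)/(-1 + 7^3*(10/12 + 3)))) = 8003/12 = 666.92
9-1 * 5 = 4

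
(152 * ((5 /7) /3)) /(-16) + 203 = 8431 /42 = 200.74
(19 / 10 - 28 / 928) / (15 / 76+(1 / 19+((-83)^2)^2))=2169 / 55051652650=0.00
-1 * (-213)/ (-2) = -213/ 2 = -106.50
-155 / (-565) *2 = 62 / 113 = 0.55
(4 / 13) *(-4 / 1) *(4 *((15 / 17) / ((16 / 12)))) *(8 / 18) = -320 / 221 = -1.45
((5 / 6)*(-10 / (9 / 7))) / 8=-175 / 216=-0.81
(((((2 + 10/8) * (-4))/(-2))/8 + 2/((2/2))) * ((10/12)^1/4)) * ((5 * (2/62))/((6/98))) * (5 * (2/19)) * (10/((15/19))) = 30625/2976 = 10.29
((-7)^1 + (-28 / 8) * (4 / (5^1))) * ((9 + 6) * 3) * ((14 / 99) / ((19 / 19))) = -686 / 11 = -62.36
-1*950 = -950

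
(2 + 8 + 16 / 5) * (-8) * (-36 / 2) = 9504 / 5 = 1900.80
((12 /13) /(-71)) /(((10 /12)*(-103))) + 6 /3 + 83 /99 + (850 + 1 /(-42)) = 852.81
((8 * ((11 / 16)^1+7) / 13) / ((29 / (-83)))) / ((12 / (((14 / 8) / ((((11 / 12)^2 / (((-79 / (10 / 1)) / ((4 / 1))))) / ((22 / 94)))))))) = 16936731 / 15592720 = 1.09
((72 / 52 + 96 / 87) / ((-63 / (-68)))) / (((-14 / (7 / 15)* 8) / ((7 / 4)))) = -7973 / 407160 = -0.02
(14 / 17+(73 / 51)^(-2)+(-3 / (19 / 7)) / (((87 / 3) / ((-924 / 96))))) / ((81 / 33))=7372867315 / 10782016488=0.68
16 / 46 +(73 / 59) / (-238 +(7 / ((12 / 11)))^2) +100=3859281220 / 38461451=100.34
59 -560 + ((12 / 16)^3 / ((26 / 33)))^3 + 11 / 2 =-2282280630781 / 4607442944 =-495.35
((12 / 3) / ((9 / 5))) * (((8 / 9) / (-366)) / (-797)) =80 / 11813931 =0.00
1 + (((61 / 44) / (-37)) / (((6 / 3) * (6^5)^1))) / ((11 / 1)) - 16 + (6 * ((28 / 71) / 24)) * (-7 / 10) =-1489863674647 / 98869351680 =-15.07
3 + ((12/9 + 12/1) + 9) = 76/3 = 25.33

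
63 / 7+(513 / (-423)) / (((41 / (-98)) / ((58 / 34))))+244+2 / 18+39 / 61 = 4652558237 / 17984691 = 258.70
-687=-687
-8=-8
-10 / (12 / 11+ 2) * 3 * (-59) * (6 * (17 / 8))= 29205 / 4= 7301.25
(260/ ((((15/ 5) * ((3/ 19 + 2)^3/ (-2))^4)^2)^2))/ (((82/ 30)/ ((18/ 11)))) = 4089084868019216499146298026455877672354914368764208666261181340057600/ 350689626200493408329298444614945838030752500953671019300366558293144235038925513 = 0.00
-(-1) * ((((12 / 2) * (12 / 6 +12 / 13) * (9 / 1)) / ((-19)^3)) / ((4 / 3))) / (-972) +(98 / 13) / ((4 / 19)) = 155119 / 4332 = 35.81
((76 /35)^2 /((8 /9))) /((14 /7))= 3249 /1225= 2.65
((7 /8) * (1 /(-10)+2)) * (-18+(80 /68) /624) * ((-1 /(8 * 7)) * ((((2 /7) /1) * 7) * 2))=906889 /424320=2.14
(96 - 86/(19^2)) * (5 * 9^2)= 14000850/361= 38783.52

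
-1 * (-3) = 3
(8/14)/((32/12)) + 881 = 12337/14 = 881.21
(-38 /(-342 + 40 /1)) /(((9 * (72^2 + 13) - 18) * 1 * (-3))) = -19 /21180015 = -0.00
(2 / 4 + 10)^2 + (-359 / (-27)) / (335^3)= 447648131561 / 4060300500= 110.25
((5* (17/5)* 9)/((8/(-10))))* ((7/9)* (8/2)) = -595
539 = 539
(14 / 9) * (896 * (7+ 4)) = 137984 / 9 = 15331.56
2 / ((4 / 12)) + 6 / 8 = 27 / 4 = 6.75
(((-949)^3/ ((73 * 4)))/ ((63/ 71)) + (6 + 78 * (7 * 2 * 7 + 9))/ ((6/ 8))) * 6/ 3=-6574987.71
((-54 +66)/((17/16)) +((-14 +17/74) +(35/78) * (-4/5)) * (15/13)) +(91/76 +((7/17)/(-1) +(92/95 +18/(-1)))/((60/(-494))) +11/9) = 256352504491/1817747100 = 141.03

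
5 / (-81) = -5 / 81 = -0.06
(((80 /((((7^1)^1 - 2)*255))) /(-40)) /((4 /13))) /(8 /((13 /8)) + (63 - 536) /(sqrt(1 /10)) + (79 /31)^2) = 2105957503 /80942749337434050 + 87245952391*sqrt(10) /80942749337434050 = 0.00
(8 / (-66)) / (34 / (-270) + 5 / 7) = -315 / 1529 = -0.21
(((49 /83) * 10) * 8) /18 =1960 /747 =2.62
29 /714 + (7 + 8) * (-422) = -4519591 /714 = -6329.96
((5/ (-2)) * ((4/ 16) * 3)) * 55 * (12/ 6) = -825/ 4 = -206.25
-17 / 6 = -2.83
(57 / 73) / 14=0.06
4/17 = 0.24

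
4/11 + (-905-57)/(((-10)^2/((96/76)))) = -61592/5225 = -11.79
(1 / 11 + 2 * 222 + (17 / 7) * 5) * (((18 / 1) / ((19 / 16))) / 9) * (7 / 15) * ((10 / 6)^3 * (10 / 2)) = 46840000 / 5643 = 8300.55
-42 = -42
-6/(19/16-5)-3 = -87/61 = -1.43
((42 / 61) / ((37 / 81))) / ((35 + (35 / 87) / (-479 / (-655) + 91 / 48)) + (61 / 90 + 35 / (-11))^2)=0.04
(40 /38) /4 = 5 /19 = 0.26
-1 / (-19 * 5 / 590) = 6.21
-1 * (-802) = 802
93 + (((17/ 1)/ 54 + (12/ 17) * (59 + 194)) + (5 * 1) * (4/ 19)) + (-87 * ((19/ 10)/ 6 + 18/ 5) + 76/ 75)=-58239697/ 872100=-66.78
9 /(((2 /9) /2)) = 81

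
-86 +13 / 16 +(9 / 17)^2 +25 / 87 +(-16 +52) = -19559189 / 402288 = -48.62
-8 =-8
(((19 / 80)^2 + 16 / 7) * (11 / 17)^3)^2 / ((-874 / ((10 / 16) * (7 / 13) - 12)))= 23658729771284024197 / 4403462763289640960000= 0.01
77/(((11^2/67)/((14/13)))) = 6566/143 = 45.92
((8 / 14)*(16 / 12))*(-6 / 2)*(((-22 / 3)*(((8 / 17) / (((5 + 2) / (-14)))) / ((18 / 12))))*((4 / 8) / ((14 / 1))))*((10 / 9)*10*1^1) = -281600 / 67473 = -4.17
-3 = -3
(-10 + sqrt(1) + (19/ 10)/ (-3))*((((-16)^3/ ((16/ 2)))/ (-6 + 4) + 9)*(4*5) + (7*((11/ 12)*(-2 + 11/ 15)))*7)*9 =-272746351/ 600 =-454577.25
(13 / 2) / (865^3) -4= -5177716987 / 1294429250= -4.00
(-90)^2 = 8100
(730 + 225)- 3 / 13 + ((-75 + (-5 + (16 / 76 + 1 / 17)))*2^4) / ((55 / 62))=-111611508 / 230945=-483.28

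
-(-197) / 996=197 / 996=0.20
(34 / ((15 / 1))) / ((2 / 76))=1292 / 15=86.13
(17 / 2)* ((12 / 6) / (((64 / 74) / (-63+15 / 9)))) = -14467 / 12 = -1205.58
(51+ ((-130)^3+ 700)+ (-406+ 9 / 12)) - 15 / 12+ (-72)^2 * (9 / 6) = -4377759 / 2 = -2188879.50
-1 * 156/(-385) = 156/385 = 0.41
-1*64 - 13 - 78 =-155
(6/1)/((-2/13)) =-39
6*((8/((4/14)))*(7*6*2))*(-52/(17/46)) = -33755904/17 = -1985641.41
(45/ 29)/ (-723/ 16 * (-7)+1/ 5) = 3600/ 734309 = 0.00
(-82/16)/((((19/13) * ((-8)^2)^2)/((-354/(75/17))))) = 534599/7782400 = 0.07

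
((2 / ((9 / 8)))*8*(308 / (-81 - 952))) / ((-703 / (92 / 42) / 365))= 94561280 / 19607373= 4.82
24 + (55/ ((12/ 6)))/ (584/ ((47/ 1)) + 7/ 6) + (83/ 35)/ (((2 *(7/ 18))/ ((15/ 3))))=7750854/ 187817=41.27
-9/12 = -3/4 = -0.75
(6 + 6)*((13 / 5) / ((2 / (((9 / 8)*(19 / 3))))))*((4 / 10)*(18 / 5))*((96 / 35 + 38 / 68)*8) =314430012 / 74375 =4227.63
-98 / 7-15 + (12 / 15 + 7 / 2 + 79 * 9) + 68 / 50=34383 / 50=687.66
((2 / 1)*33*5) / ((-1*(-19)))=330 / 19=17.37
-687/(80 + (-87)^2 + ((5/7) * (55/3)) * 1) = -14427/160904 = -0.09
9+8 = 17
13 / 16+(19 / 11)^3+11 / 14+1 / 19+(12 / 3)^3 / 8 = 41930699 / 2832368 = 14.80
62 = 62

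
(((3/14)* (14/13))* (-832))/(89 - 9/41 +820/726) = -1428768/669065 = -2.14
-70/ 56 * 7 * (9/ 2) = -315/ 8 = -39.38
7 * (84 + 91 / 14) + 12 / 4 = 1273 / 2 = 636.50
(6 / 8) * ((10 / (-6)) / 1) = -5 / 4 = -1.25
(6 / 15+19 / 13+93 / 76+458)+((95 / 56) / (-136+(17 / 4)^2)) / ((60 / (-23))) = 90261914537 / 195757380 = 461.09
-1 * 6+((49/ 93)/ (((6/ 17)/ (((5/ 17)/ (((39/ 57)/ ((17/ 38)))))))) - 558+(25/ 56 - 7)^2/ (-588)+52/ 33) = -13787041683091/ 24522930432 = -562.21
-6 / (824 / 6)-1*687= -141531 / 206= -687.04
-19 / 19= -1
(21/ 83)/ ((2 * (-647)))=-21/ 107402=-0.00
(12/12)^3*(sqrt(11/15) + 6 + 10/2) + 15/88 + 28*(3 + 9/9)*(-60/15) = -38441/88 + sqrt(165)/15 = -435.97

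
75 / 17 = 4.41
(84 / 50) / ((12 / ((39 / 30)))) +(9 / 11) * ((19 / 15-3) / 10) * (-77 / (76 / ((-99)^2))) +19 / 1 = 1427.43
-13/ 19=-0.68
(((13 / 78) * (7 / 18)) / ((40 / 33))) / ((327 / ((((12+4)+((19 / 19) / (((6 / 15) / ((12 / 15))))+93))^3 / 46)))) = 3900281 / 802240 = 4.86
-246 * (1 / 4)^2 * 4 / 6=-41 / 4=-10.25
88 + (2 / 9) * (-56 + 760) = 2200 / 9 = 244.44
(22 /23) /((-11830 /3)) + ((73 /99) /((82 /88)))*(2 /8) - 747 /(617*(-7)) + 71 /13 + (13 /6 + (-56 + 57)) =557450561677 /61947546570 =9.00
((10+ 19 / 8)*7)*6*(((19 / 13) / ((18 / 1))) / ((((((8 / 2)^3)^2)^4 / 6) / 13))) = 13167 / 1125899906842624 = 0.00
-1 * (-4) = 4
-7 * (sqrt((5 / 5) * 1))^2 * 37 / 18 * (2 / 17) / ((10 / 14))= -1813 / 765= -2.37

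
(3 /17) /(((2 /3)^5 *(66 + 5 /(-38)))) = 13851 /680816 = 0.02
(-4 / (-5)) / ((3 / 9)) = 12 / 5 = 2.40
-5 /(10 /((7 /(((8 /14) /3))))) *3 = -441 /8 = -55.12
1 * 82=82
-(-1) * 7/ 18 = 7/ 18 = 0.39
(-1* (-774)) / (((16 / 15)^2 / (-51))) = -4440825 / 128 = -34693.95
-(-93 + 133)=-40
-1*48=-48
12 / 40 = 3 / 10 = 0.30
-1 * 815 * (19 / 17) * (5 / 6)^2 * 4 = -387125 / 153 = -2530.23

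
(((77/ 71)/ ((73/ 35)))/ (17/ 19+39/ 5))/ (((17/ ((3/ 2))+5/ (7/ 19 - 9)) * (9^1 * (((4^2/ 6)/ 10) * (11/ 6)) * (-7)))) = -292125/ 1617971927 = -0.00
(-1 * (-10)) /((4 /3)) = 15 /2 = 7.50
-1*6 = -6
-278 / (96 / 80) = -695 / 3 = -231.67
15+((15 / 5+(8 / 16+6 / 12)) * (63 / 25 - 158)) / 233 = 12.33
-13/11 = -1.18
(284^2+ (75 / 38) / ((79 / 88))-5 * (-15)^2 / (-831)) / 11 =33536386687 / 4573547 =7332.69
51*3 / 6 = 51 / 2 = 25.50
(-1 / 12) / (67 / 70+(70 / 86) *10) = -1505 / 164286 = -0.01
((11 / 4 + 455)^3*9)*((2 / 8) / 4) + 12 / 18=165740560205 / 3072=53952005.28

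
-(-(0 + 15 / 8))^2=-225 / 64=-3.52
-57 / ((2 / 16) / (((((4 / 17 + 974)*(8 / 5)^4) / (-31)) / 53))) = 30934106112 / 17456875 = 1772.03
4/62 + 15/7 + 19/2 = 5081/434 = 11.71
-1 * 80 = -80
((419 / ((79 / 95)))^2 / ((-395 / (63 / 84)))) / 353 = -950662815 / 696171068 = -1.37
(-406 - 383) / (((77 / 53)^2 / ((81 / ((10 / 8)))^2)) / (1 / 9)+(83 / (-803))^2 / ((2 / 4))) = -16668915458720976 / 547001630953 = -30473.25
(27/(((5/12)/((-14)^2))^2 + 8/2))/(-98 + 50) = -3111696/22127641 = -0.14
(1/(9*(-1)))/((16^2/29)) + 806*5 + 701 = 4730.99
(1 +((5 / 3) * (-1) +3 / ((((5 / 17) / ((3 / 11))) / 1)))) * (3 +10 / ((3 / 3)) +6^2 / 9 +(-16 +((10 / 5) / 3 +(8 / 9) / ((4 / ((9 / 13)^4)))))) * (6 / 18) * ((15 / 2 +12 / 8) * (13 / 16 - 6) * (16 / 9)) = -4263334093 / 42413085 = -100.52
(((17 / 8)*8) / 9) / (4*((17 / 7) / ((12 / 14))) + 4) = 17 / 138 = 0.12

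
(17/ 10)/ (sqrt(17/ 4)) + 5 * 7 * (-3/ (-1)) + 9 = sqrt(17)/ 5 + 114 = 114.82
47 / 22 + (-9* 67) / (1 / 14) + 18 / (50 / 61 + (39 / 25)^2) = -23014606487 / 2728682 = -8434.33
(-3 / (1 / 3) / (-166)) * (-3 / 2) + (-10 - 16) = -8659 / 332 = -26.08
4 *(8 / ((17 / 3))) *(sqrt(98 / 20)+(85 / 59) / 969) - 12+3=-171353 / 19057+336 *sqrt(10) / 85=3.51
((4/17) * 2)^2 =64/289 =0.22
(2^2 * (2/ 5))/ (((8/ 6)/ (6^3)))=1296/ 5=259.20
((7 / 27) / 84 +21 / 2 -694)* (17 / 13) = -3764701 / 4212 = -893.80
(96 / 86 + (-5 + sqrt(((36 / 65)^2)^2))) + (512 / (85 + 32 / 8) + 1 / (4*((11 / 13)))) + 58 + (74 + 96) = 163966331923 / 711439300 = 230.47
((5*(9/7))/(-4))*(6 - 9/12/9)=-9.51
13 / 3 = 4.33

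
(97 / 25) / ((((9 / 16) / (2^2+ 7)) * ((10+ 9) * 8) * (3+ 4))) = 2134 / 29925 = 0.07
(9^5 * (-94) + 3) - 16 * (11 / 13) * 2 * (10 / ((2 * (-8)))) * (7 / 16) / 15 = -865893991 / 156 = -5550602.51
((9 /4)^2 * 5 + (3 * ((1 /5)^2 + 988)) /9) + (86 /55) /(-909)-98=1026527123 /3999600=256.66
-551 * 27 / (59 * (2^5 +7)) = -4959 / 767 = -6.47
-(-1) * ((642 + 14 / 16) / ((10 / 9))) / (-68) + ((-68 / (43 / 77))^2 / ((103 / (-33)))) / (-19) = 4754176560429 / 19684601920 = 241.52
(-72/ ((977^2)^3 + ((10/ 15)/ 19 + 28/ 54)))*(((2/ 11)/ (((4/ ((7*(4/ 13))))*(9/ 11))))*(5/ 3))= -0.00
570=570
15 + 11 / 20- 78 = -1249 / 20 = -62.45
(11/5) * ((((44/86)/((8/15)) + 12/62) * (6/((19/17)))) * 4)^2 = 1348.29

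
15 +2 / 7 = 15.29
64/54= 1.19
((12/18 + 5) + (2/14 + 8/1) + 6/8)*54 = 11007/14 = 786.21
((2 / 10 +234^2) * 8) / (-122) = -1095124 / 305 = -3590.57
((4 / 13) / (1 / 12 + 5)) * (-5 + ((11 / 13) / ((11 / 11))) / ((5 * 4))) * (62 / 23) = -959016 / 1185535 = -0.81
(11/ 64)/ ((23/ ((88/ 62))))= 121/ 11408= 0.01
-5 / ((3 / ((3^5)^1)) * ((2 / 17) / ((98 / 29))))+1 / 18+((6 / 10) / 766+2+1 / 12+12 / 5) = -4649773423 / 399852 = -11628.74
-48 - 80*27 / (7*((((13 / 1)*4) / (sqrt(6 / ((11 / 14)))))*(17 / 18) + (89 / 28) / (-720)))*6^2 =-15837659136000*sqrt(231) / 385101493037 - 18544665995376 / 385101493037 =-673.22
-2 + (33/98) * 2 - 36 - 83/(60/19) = -63.61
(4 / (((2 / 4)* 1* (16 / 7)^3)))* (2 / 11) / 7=49 / 2816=0.02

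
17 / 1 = 17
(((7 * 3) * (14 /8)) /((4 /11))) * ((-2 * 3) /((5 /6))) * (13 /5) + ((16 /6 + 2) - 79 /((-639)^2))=-77059299769 /40832100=-1887.22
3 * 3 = 9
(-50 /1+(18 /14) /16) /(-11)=5591 /1232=4.54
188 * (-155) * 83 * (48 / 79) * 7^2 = -5688594240 / 79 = -72007522.03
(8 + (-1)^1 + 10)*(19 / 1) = 323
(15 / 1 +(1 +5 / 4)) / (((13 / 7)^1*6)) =161 / 104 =1.55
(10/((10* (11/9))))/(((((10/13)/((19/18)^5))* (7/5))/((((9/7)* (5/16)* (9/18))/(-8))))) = -160946435/6437781504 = -0.03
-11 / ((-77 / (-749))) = -107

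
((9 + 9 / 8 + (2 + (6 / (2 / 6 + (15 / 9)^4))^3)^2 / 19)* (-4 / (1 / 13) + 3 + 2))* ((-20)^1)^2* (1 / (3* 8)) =-279546486657978009575 / 34209794110288416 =-8171.53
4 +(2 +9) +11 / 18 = 281 / 18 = 15.61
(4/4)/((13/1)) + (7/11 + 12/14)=1572/1001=1.57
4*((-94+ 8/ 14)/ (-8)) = 327/ 7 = 46.71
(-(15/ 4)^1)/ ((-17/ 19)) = 285/ 68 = 4.19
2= 2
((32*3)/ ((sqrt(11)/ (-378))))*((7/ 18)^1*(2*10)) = -282240*sqrt(11)/ 11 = -85098.56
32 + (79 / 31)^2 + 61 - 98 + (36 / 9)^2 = 16812 / 961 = 17.49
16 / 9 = 1.78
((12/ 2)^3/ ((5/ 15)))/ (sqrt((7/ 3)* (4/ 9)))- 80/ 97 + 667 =972* sqrt(21)/ 7 + 64619/ 97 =1302.50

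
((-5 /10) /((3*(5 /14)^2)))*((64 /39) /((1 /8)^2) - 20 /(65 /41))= -353192 /2925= -120.75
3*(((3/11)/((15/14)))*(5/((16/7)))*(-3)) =-441/88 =-5.01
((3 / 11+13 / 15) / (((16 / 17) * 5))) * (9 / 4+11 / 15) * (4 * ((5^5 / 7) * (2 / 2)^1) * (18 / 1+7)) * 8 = 178776250 / 693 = 257974.39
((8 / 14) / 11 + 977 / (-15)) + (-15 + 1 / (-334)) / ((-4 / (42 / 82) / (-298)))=-20168457517 / 31633140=-637.57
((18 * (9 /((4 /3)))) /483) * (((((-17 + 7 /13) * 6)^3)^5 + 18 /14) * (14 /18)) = -162483680954816355424335000000.00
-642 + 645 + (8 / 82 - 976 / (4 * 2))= -4875 / 41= -118.90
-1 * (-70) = 70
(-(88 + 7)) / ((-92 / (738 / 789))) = 11685 / 12098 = 0.97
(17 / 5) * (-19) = -323 / 5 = -64.60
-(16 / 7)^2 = -256 / 49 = -5.22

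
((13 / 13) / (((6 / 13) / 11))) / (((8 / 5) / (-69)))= -16445 / 16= -1027.81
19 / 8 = 2.38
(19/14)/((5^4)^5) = 19/1335144042968750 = 0.00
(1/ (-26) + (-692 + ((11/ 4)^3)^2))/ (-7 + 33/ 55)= 69096855/ 1703936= 40.55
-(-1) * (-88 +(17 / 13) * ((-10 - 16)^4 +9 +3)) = 597511.69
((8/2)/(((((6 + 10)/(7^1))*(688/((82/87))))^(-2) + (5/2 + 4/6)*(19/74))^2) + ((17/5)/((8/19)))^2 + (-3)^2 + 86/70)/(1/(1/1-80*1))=-27444519770955369029123799476541/4263350284453941718478624960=-6437.31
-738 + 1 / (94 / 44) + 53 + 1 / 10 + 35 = -305233 / 470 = -649.43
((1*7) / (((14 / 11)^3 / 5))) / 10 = 1331 / 784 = 1.70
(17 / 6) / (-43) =-17 / 258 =-0.07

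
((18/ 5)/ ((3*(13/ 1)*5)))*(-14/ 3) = -28/ 325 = -0.09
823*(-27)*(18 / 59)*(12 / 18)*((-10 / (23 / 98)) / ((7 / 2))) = 74662560 / 1357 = 55020.31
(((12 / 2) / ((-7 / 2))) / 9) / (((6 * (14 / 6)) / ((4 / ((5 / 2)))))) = -16 / 735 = -0.02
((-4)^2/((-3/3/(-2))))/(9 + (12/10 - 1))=80/23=3.48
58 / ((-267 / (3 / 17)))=-58 / 1513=-0.04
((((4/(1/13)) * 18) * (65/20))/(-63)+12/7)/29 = -326/203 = -1.61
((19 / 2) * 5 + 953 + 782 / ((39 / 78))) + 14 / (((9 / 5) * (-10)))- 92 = 44491 / 18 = 2471.72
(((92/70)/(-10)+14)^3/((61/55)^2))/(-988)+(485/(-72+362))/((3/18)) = 179178014680653/22855395972500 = 7.84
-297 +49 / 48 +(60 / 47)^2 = -31210463 / 106032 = -294.35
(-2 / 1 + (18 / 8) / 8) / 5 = -11 / 32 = -0.34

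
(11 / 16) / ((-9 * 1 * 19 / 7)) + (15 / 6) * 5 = 34123 / 2736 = 12.47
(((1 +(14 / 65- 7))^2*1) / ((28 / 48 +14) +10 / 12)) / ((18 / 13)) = 282752 / 180375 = 1.57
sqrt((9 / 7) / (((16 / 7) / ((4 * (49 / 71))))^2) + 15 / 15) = sqrt(231919) / 284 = 1.70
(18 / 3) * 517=3102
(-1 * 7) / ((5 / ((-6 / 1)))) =42 / 5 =8.40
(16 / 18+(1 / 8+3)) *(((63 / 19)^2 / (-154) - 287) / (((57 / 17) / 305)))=-3416381821265 / 32593968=-104816.38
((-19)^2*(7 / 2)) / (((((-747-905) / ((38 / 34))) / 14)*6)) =-1.99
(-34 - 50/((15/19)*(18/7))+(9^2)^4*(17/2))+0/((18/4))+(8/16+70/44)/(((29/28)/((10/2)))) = 6302943099467/17226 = 365897079.96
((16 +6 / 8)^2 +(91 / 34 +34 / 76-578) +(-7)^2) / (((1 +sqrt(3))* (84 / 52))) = 16481153 / 217056-16481153* sqrt(3) / 217056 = -55.58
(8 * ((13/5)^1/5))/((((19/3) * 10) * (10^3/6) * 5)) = 117/1484375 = 0.00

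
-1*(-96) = 96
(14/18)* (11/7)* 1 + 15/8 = 223/72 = 3.10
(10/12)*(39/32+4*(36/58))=5725/1856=3.08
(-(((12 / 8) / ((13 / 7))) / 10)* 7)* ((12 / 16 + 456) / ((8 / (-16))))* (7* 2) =1879983 / 260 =7230.70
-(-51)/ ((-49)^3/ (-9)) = 459/ 117649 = 0.00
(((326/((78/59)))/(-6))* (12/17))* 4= -76936/663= -116.04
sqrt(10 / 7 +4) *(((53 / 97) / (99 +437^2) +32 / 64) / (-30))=-9266851 *sqrt(266) / 3892055160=-0.04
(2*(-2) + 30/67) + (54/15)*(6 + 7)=14488/335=43.25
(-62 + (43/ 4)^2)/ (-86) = -0.62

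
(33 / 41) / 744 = 11 / 10168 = 0.00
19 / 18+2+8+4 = 271 / 18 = 15.06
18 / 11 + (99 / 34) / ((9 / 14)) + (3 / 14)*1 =16703 / 2618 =6.38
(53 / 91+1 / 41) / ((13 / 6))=13584 / 48503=0.28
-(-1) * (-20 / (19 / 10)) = -200 / 19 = -10.53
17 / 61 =0.28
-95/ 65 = -19/ 13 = -1.46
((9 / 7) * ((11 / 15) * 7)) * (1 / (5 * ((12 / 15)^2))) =2.06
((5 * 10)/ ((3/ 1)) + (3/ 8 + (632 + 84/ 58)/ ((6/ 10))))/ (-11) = -248887/ 2552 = -97.53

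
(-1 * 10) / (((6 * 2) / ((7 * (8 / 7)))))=-20 / 3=-6.67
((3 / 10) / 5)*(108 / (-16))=-81 / 200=-0.40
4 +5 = 9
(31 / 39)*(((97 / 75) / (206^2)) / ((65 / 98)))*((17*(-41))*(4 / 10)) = -0.01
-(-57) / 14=57 / 14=4.07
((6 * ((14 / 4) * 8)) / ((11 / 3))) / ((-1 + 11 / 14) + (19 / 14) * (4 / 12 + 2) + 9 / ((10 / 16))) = 26460 / 10021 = 2.64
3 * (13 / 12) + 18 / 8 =11 / 2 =5.50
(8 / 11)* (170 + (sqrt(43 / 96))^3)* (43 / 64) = 1849* sqrt(258) / 202752 + 3655 / 44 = 83.21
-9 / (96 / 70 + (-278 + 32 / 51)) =16065 / 492662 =0.03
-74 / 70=-37 / 35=-1.06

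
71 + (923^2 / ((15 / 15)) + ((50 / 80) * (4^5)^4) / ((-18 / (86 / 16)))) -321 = -1846828272169 / 9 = -205203141352.11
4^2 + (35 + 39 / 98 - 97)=-45.60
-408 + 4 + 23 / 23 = -403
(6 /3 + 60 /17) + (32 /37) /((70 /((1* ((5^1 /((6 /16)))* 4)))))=81742 /13209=6.19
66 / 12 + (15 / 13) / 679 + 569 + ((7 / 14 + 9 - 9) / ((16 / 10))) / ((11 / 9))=892915479 / 1553552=574.76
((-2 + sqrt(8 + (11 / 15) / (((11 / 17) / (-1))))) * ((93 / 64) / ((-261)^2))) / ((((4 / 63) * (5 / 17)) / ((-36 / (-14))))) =-1581 / 269120 + 527 * sqrt(1545) / 2691200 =0.00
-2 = -2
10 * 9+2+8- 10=90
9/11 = 0.82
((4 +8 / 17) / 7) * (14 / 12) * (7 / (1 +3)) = 133 / 102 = 1.30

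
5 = 5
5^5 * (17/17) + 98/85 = 3126.15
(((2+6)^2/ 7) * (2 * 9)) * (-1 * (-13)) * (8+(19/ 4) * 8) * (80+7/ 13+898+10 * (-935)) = -823866624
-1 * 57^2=-3249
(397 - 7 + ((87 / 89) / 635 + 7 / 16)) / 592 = 0.66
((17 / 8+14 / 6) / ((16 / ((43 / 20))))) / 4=4601 / 30720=0.15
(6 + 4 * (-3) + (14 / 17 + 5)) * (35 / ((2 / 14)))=-735 / 17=-43.24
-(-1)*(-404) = -404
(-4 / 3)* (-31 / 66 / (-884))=-31 / 43758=-0.00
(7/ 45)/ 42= 1/ 270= 0.00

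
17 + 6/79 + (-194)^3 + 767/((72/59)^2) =-2989961680375/409536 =-7300851.89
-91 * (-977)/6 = 88907/6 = 14817.83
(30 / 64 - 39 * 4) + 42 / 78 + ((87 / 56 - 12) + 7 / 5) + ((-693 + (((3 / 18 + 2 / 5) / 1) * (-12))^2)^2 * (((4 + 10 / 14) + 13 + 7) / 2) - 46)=9407150939649 / 1820000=5168764.25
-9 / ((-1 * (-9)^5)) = -1 / 6561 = -0.00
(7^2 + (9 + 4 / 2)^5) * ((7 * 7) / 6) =1315650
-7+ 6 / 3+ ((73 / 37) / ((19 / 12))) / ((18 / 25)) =-6895 / 2109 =-3.27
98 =98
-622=-622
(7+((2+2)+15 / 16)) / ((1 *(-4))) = -191 / 64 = -2.98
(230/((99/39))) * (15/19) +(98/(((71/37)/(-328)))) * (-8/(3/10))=19888748510/44517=446767.49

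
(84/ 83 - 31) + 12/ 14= -16925/ 581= -29.13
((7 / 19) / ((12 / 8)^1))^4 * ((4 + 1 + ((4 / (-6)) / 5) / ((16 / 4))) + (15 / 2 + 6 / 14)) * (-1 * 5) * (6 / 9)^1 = -14861504 / 95004009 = -0.16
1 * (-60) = -60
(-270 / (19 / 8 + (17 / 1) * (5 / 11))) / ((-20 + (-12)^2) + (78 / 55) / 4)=-0.21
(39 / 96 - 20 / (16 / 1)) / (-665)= 27 / 21280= 0.00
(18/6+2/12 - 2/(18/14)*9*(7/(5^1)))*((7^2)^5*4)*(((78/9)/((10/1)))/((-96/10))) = 1810383870841/1080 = 1676281361.89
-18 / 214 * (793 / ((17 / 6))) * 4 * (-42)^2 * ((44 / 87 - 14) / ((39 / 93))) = 281962078272 / 52751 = 5345151.34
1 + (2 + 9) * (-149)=-1638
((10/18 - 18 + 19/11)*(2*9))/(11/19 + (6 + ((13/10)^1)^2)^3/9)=-532152000000/96133131281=-5.54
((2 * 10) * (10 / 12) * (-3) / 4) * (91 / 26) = -175 / 4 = -43.75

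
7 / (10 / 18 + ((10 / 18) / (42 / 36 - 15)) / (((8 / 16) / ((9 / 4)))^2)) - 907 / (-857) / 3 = -3791189 / 141405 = -26.81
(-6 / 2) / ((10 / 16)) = -24 / 5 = -4.80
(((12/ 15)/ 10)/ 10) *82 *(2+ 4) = 492/ 125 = 3.94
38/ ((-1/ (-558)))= 21204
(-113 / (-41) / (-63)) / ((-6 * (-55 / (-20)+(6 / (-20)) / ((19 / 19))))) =1130 / 379701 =0.00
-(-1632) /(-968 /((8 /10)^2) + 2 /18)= -1.08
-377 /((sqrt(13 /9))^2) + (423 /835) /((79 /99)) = -17174988 /65965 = -260.37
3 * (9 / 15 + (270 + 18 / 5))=4113 / 5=822.60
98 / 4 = 49 / 2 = 24.50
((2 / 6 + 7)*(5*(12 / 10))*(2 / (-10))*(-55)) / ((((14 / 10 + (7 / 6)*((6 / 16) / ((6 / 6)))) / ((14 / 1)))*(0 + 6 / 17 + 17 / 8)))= 10531840 / 7077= 1488.18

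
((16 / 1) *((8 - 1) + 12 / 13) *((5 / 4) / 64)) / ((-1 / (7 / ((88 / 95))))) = -342475 / 18304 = -18.71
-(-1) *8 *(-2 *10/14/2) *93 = -3720/7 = -531.43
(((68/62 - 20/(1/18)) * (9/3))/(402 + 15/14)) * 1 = -155764/58311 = -2.67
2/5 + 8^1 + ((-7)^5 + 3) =-83978/5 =-16795.60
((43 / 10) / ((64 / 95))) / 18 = 0.35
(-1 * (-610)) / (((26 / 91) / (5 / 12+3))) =87535 / 12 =7294.58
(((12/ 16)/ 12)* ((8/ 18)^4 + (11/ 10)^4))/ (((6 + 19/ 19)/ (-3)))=-98619601/ 2449440000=-0.04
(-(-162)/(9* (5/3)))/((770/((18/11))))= 486/21175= 0.02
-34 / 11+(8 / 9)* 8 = 398 / 99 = 4.02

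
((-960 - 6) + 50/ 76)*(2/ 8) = -36683/ 152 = -241.34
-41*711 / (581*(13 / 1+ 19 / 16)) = -466416 / 131887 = -3.54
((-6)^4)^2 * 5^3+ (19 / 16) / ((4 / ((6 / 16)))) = 107495424057 / 512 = 209952000.11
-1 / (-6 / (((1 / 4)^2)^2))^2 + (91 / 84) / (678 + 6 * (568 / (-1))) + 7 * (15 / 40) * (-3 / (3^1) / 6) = -36159523 / 82575360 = -0.44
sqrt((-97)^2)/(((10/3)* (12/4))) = 97/10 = 9.70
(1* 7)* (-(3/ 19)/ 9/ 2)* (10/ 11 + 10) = -140/ 209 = -0.67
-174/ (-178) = 0.98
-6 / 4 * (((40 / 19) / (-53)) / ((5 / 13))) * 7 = 1092 / 1007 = 1.08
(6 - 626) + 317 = -303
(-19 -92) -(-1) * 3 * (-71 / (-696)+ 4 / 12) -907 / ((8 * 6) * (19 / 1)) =-2927489 / 26448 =-110.69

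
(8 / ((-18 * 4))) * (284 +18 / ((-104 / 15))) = -14633 / 468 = -31.27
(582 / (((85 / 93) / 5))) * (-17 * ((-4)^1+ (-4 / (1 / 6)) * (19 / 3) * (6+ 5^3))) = 1077973416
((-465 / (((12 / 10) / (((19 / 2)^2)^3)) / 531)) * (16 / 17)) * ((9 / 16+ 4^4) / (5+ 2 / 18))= -715275748015606125 / 100096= -7145897418634.17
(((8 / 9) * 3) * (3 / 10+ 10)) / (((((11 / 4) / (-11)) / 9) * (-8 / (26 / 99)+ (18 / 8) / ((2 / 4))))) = 42848 / 1125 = 38.09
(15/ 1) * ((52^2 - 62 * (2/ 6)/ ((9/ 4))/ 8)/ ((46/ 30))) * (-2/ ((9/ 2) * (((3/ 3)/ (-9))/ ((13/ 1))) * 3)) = 94870100/ 207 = 458309.66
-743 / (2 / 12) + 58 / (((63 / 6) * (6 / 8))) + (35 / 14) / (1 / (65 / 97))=-54375185 / 12222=-4448.96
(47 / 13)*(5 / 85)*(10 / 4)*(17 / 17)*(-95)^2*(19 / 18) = 40296625 / 7956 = 5064.94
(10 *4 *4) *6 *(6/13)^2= 204.50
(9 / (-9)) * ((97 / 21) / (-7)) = 97 / 147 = 0.66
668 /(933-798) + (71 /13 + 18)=49859 /1755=28.41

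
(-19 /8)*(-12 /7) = 57 /14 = 4.07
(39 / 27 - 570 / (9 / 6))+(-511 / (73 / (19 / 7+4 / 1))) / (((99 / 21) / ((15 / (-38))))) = -1409321 / 3762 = -374.62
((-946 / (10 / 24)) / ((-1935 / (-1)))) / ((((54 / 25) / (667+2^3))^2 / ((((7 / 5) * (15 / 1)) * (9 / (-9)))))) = 2406250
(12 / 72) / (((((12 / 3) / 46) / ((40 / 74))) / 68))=7820 / 111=70.45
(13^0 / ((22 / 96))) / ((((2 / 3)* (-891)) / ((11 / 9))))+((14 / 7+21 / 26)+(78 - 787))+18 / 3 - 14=-16545187 / 23166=-714.20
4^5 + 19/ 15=15379/ 15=1025.27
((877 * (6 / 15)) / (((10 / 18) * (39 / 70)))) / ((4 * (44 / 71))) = 1307607 / 2860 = 457.21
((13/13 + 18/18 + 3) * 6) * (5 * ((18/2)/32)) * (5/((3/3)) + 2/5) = 3645/16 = 227.81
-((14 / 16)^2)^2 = -0.59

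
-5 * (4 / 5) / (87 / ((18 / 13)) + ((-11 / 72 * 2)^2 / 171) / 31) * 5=-137401920 / 431671153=-0.32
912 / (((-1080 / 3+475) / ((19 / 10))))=8664 / 575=15.07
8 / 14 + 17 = 123 / 7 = 17.57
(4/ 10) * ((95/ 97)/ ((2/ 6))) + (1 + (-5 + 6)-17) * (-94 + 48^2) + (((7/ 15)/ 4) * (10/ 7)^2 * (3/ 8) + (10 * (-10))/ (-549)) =-98854554919/ 2982168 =-33148.55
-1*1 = -1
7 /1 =7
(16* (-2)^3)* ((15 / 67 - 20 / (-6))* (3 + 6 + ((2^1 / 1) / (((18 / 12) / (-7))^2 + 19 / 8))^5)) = -50854492518812681600 / 11901008551302273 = -4273.12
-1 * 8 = -8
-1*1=-1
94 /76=47 /38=1.24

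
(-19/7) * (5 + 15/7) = -950/49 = -19.39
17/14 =1.21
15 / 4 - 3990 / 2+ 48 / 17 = -135213 / 68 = -1988.43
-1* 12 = -12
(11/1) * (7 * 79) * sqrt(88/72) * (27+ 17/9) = 194278.05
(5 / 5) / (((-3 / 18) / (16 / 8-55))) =318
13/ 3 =4.33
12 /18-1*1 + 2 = 5 /3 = 1.67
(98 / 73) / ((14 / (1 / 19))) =7 / 1387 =0.01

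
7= 7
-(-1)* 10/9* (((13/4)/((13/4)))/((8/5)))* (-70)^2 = 30625/9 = 3402.78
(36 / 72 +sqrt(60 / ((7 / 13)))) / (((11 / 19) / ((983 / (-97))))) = -37354 * sqrt(1365) / 7469 - 18677 / 2134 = -193.53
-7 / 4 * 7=-49 / 4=-12.25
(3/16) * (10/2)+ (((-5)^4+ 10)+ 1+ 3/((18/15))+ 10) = 10391/16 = 649.44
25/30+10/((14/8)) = 275/42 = 6.55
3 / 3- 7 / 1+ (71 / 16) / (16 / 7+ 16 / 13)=-24259 / 5120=-4.74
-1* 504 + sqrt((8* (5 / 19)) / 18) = -504 + 2* sqrt(95) / 57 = -503.66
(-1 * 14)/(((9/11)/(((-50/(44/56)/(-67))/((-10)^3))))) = 49/3015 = 0.02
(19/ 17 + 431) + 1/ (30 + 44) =543621/ 1258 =432.13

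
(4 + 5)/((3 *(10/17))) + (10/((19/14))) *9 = 13569/190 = 71.42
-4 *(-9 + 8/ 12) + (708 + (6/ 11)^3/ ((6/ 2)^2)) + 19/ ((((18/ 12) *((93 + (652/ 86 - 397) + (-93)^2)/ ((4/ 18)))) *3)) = 2609658736060/ 3520136961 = 741.35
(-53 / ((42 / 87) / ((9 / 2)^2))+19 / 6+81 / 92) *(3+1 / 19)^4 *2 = -24258762252220 / 62945043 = -385395.91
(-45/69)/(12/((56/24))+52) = -21/1840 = -0.01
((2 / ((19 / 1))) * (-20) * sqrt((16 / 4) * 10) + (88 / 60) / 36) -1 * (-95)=25661 / 270 -80 * sqrt(10) / 19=81.73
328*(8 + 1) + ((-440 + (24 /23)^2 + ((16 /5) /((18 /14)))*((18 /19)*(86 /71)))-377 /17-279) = 2214.77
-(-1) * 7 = 7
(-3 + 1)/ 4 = -1/ 2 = -0.50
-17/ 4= -4.25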